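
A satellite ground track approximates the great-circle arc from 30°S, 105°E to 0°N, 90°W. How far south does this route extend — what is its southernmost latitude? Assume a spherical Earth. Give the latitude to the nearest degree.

The great circle lies in the plane with unit normal n̂ = (p₁ × p₂)/|p₁ × p₂|.
Here n̂_z ≈ +0.409; the vertex latitude is φ_max = arccos|n̂_z| ≈ 65.9°.
Check via Clairaut: cos φ_max = |cos φ₁| · sin C = cos(30.0°)·sin(151.8°) ≈ 0.409, again giving ≈ 65.9°.

≈ 66°S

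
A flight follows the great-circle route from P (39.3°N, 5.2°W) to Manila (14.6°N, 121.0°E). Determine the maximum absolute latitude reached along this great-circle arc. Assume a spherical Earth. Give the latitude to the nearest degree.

The great circle lies in the plane with unit normal n̂ = (p₁ × p₂)/|p₁ × p₂|.
Here n̂_z ≈ +0.630; the vertex latitude is φ_max = arccos|n̂_z| ≈ 51.0°.
Check via Clairaut: cos φ_max = |cos φ₁| · sin C = cos(39.3°)·sin(54.5°) ≈ 0.630, again giving ≈ 51.0°.

≈ 51°N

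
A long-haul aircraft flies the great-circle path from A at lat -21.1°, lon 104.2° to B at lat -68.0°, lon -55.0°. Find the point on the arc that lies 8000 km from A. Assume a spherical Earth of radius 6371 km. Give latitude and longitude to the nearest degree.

Write both endpoints as unit vectors p₁, p₂ with components (cos φ cos λ, cos φ sin λ, sin φ).
The central angle between the endpoints is δ = arccos(p₁·p₂) ≈ 1.564 rad (89.6°). The total great-circle distance is δ·R ≈ 1.564 × 6371 ≈ 9962 km, so the target fraction is f = 8000/9962 ≈ 0.803.
Interpolate at f ≈ 0.803 with slerp weights a = sin((1−f)δ)/sin δ ≈ 0.303, b = sin(fδ)/sin δ ≈ 0.951.
p = a·p₁ + b·p₂ ≈ (0.135, -0.018, -0.991); φ = arcsin(p_z) ≈ -82.18°, λ = atan2(p_y, p_x) ≈ -7.41°.

≈ lat -82°, lon -7°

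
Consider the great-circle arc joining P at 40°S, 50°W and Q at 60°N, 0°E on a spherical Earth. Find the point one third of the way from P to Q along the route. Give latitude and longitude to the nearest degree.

≈ 6°S, 36°W

The haversine formula gives a central angle δ ≈ 1.886 rad (108.1°) between the endpoints.
Interpolate at f = 1/3 with slerp weights a = sin((1−f)δ)/sin δ ≈ 1.001, b = sin(fδ)/sin δ ≈ 0.619.
p = a·p₁ + b·p₂ ≈ (0.802, -0.587, -0.107); φ = arcsin(p_z) ≈ -6.17°, λ = atan2(p_y, p_x) ≈ -36.21°.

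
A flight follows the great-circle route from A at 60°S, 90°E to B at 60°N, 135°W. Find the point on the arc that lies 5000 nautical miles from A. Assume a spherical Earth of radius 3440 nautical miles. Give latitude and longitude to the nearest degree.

Write both endpoints as unit vectors p₁, p₂ with components (cos φ cos λ, cos φ sin λ, sin φ).
The central angle between the endpoints is δ = arccos(p₁·p₂) ≈ 2.757 rad (157.9°). The total great-circle distance is δ·R ≈ 2.757 × 3440 ≈ 9482 nmi, so the target fraction is f = 5000/9482 ≈ 0.527.
Interpolate at f ≈ 0.527 with slerp weights a = sin((1−f)δ)/sin δ ≈ 2.567, b = sin(fδ)/sin δ ≈ 2.644.
p = a·p₁ + b·p₂ ≈ (-0.935, 0.349, 0.066); φ = arcsin(p_z) ≈ 3.80°, λ = atan2(p_y, p_x) ≈ 159.53°.

≈ 4°N, 160°E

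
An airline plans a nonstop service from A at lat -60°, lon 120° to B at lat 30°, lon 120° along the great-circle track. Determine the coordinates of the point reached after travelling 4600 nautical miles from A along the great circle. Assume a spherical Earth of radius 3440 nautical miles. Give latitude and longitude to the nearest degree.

≈ lat 17°, lon 120°

The haversine formula gives a central angle δ ≈ 1.571 rad (90.0°) between the endpoints. The total great-circle distance is δ·R ≈ 1.571 × 3440 ≈ 5404 nmi, so the target fraction is f = 4600/5404 ≈ 0.851.
Interpolate at f ≈ 0.851 with slerp weights a = sin((1−f)δ)/sin δ ≈ 0.231, b = sin(fδ)/sin δ ≈ 0.973.
p = a·p₁ + b·p₂ ≈ (-0.479, 0.830, 0.286); φ = arcsin(p_z) ≈ 16.62°, λ = atan2(p_y, p_x) ≈ 120.00°.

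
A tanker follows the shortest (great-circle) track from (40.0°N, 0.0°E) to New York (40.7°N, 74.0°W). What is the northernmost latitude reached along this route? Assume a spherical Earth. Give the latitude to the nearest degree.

≈ 47°N

The great circle lies in the plane with unit normal n̂ = (p₁ × p₂)/|p₁ × p₂|.
Here n̂_z ≈ -0.685; the vertex latitude is φ_max = arccos|n̂_z| ≈ 46.8°.
Check via Clairaut: cos φ_max = |cos φ₁| · sin C = cos(40.0°)·sin(63.4°) ≈ 0.685, again giving ≈ 46.8°.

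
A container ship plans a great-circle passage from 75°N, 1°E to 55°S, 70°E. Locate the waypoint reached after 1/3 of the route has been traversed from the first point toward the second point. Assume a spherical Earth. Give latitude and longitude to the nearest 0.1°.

≈ 34.0°N, 44.4°E

The haversine formula gives a central angle δ ≈ 2.401 rad (137.6°) between the endpoints.
Interpolate at f = 1/3 with slerp weights a = sin((1−f)δ)/sin δ ≈ 1.481, b = sin(fδ)/sin δ ≈ 1.063.
p = a·p₁ + b·p₂ ≈ (0.592, 0.580, 0.560); φ = arcsin(p_z) ≈ 34.04°, λ = atan2(p_y, p_x) ≈ 44.41°.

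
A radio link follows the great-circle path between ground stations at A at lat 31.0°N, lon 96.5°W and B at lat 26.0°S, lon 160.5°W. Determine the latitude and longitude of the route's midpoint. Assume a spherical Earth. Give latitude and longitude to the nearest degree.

Write both endpoints as unit vectors p₁, p₂ with components (cos φ cos λ, cos φ sin λ, sin φ).
The central angle between the endpoints is δ = arccos(p₁·p₂) ≈ 1.459 rad (83.6°).
Interpolate at f = 1/2 with slerp weights a = sin((1−f)δ)/sin δ ≈ 0.671, b = sin(fδ)/sin δ ≈ 0.671.
p = a·p₁ + b·p₂ ≈ (-0.633, -0.772, 0.051); φ = arcsin(p_z) ≈ 2.95°, λ = atan2(p_y, p_x) ≈ -129.35°.

≈ lat 3°N, lon 129°W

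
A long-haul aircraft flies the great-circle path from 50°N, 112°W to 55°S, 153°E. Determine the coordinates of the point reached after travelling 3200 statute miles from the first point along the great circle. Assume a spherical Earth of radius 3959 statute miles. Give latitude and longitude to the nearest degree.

≈ 13°N, 146°W

Write both endpoints as unit vectors p₁, p₂ with components (cos φ cos λ, cos φ sin λ, sin φ).
The central angle between the endpoints is δ = arccos(p₁·p₂) ≈ 2.291 rad (131.3°). The total great-circle distance is δ·R ≈ 2.291 × 3959 ≈ 9071 mi, so the target fraction is f = 3200/9071 ≈ 0.353.
Interpolate at f ≈ 0.353 with slerp weights a = sin((1−f)δ)/sin δ ≈ 1.325, b = sin(fδ)/sin δ ≈ 0.962.
p = a·p₁ + b·p₂ ≈ (-0.811, -0.539, 0.227); φ = arcsin(p_z) ≈ 13.13°, λ = atan2(p_y, p_x) ≈ -146.37°.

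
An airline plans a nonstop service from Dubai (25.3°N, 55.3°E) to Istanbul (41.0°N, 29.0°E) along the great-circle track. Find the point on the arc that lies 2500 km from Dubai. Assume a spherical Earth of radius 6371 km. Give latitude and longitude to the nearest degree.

≈ 39°N, 34°E

The haversine formula gives a central angle δ ≈ 0.469 rad (26.9°) between the endpoints. The total great-circle distance is δ·R ≈ 0.469 × 6371 ≈ 2987 km, so the target fraction is f = 2500/2987 ≈ 0.837.
Interpolate at f ≈ 0.837 with slerp weights a = sin((1−f)δ)/sin δ ≈ 0.169, b = sin(fδ)/sin δ ≈ 0.846.
p = a·p₁ + b·p₂ ≈ (0.646, 0.435, 0.627); φ = arcsin(p_z) ≈ 38.86°, λ = atan2(p_y, p_x) ≈ 33.99°.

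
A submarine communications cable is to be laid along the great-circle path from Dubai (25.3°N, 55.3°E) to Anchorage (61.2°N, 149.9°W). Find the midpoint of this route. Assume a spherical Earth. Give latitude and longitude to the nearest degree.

≈ 69°N, 79°E

Convert each endpoint to a unit vector on the sphere (x = cos φ cos λ, y = cos φ sin λ, z = sin φ).
The central angle between the endpoints is δ = arccos(p₁·p₂) ≈ 1.590 rad (91.1°).
Interpolate at f = 1/2 with slerp weights a = sin((1−f)δ)/sin δ ≈ 0.714, b = sin(fδ)/sin δ ≈ 0.714.
p = a·p₁ + b·p₂ ≈ (0.070, 0.358, 0.931); φ = arcsin(p_z) ≈ 68.59°, λ = atan2(p_y, p_x) ≈ 78.96°.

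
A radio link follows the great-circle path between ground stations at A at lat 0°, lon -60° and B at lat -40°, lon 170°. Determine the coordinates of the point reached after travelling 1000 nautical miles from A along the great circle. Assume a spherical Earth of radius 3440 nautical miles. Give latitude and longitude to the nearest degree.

Convert each endpoint to a unit vector on the sphere (x = cos φ cos λ, y = cos φ sin λ, z = sin φ).
The central angle between the endpoints is δ = arccos(p₁·p₂) ≈ 2.086 rad (119.5°). The total great-circle distance is δ·R ≈ 2.086 × 3440 ≈ 7175 nmi, so the target fraction is f = 1000/7175 ≈ 0.139.
Interpolate at f ≈ 0.139 with slerp weights a = sin((1−f)δ)/sin δ ≈ 1.120, b = sin(fδ)/sin δ ≈ 0.329.
p = a·p₁ + b·p₂ ≈ (0.312, -0.926, -0.212); φ = arcsin(p_z) ≈ -12.22°, λ = atan2(p_y, p_x) ≈ -71.40°.

≈ lat -12°, lon -71°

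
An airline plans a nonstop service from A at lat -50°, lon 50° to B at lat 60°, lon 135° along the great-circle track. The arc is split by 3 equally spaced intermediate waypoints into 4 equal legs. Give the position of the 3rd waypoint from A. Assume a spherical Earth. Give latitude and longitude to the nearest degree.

Write both endpoints as unit vectors p₁, p₂ with components (cos φ cos λ, cos φ sin λ, sin φ).
The central angle between the endpoints is δ = arccos(p₁·p₂) ≈ 2.259 rad (129.4°).
Interpolate at f = 3/4 with slerp weights a = sin((1−f)δ)/sin δ ≈ 0.693, b = sin(fδ)/sin δ ≈ 1.285.
p = a·p₁ + b·p₂ ≈ (-0.168, 0.796, 0.582); φ = arcsin(p_z) ≈ 35.59°, λ = atan2(p_y, p_x) ≈ 101.92°.

≈ lat 36°, lon 102°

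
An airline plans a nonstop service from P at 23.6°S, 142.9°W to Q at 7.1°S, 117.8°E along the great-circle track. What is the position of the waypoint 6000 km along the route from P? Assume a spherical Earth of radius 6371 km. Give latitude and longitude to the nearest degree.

≈ 22°S, 158°E

Write both endpoints as unit vectors p₁, p₂ with components (cos φ cos λ, cos φ sin λ, sin φ).
The central angle between the endpoints is δ = arccos(p₁·p₂) ≈ 1.668 rad (95.6°). The total great-circle distance is δ·R ≈ 1.668 × 6371 ≈ 10630 km, so the target fraction is f = 6000/10630 ≈ 0.564.
Interpolate at f ≈ 0.564 with slerp weights a = sin((1−f)δ)/sin δ ≈ 0.668, b = sin(fδ)/sin δ ≈ 0.812.
p = a·p₁ + b·p₂ ≈ (-0.864, 0.344, -0.368); φ = arcsin(p_z) ≈ -21.57°, λ = atan2(p_y, p_x) ≈ 158.28°.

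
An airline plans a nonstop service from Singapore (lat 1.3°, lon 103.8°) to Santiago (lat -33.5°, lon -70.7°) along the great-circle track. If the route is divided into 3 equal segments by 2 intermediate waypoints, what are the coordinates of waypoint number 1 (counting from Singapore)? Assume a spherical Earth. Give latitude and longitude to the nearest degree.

From cos δ = sin φ₁ sin φ₂ + cos φ₁ cos φ₂ cos Δλ, the central angle is δ ≈ 2.572 rad (147.4°).
Interpolate at f = 1/3 with slerp weights a = sin((1−f)δ)/sin δ ≈ 1.836, b = sin(fδ)/sin δ ≈ 1.403.
p = a·p₁ + b·p₂ ≈ (-0.051, 0.679, -0.733); φ = arcsin(p_z) ≈ -47.12°, λ = atan2(p_y, p_x) ≈ 94.31°.

≈ lat -47°, lon 94°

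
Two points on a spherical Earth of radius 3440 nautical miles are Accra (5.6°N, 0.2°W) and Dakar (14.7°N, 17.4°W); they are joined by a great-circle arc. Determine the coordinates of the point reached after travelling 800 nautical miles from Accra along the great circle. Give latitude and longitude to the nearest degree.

Convert each endpoint to a unit vector on the sphere (x = cos φ cos λ, y = cos φ sin λ, z = sin φ).
The central angle between the endpoints is δ = arccos(p₁·p₂) ≈ 0.335 rad (19.2°). The total great-circle distance is δ·R ≈ 0.335 × 3440 ≈ 1153 nmi, so the target fraction is f = 800/1153 ≈ 0.694.
Interpolate at f ≈ 0.694 with slerp weights a = sin((1−f)δ)/sin δ ≈ 0.311, b = sin(fδ)/sin δ ≈ 0.701.
p = a·p₁ + b·p₂ ≈ (0.957, -0.204, 0.208); φ = arcsin(p_z) ≈ 12.02°, λ = atan2(p_y, p_x) ≈ -12.02°.

≈ 12°N, 12°W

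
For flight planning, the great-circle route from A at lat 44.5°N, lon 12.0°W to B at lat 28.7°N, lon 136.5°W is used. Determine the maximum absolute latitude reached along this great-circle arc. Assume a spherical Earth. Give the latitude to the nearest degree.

The great circle lies in the plane with unit normal n̂ = (p₁ × p₂)/|p₁ × p₂|.
Here n̂_z ≈ -0.516; the vertex latitude is φ_max = arccos|n̂_z| ≈ 59.0°.
Check via Clairaut: cos φ_max = |cos φ₁| · sin C = cos(44.5°)·sin(46.3°) ≈ 0.516, again giving ≈ 59.0°.

≈ 59°N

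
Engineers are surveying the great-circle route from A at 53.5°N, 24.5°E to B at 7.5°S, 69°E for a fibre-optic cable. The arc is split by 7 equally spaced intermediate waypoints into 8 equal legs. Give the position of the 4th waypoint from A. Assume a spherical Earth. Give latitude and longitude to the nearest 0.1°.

Write both endpoints as unit vectors p₁, p₂ with components (cos φ cos λ, cos φ sin λ, sin φ).
The central angle between the endpoints is δ = arccos(p₁·p₂) ≈ 1.250 rad (71.6°).
Interpolate at f = 4/8 with slerp weights a = sin((1−f)δ)/sin δ ≈ 0.616, b = sin(fδ)/sin δ ≈ 0.616.
p = a·p₁ + b·p₂ ≈ (0.553, 0.723, 0.415); φ = arcsin(p_z) ≈ 24.52°, λ = atan2(p_y, p_x) ≈ 52.59°.

≈ 24.5°N, 52.6°E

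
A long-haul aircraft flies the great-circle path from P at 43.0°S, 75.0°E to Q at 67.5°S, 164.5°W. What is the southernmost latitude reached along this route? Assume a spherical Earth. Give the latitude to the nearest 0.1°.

≈ 74.0°S

The great circle lies in the plane with unit normal n̂ = (p₁ × p₂)/|p₁ × p₂|.
Here n̂_z ≈ +0.276; the vertex latitude is φ_max = arccos|n̂_z| ≈ 74.0°.
Check via Clairaut: cos φ_max = |cos φ₁| · sin C = cos(43.0°)·sin(157.8°) ≈ 0.276, again giving ≈ 74.0°.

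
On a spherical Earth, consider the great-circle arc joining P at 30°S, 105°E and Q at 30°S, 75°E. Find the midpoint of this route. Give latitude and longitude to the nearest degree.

≈ 31°S, 90°E

Convert each endpoint to a unit vector on the sphere (x = cos φ cos λ, y = cos φ sin λ, z = sin φ).
The central angle between the endpoints is δ = arccos(p₁·p₂) ≈ 0.452 rad (25.9°).
Interpolate at f = 1/2 with slerp weights a = sin((1−f)δ)/sin δ ≈ 0.513, b = sin(fδ)/sin δ ≈ 0.513.
p = a·p₁ + b·p₂ ≈ (-0.000, 0.858, -0.513); φ = arcsin(p_z) ≈ -30.87°, λ = atan2(p_y, p_x) ≈ 90.00°.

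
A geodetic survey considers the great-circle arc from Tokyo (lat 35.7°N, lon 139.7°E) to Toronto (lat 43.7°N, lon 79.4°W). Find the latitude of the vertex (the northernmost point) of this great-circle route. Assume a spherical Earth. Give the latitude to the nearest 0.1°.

The great circle lies in the plane with unit normal n̂ = (p₁ × p₂)/|p₁ × p₂|.
Here n̂_z ≈ +0.371; the vertex latitude is φ_max = arccos|n̂_z| ≈ 68.2°.
Check via Clairaut: cos φ_max = |cos φ₁| · sin C = cos(35.7°)·sin(27.2°) ≈ 0.371, again giving ≈ 68.2°.

≈ 68.2°N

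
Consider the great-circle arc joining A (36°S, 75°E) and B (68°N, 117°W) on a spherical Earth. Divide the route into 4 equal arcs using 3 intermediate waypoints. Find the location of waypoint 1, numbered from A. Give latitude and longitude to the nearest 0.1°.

Convert each endpoint to a unit vector on the sphere (x = cos φ cos λ, y = cos φ sin λ, z = sin φ).
The central angle between the endpoints is δ = arccos(p₁·p₂) ≈ 2.571 rad (147.3°).
Interpolate at f = 1/4 with slerp weights a = sin((1−f)δ)/sin δ ≈ 1.734, b = sin(fδ)/sin δ ≈ 1.109.
p = a·p₁ + b·p₂ ≈ (0.174, 0.985, 0.009); φ = arcsin(p_z) ≈ 0.53°, λ = atan2(p_y, p_x) ≈ 79.96°.

≈ (0.5°N, 80.0°E)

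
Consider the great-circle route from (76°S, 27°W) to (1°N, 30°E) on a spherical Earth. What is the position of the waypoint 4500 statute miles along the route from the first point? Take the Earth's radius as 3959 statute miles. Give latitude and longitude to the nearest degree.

Convert each endpoint to a unit vector on the sphere (x = cos φ cos λ, y = cos φ sin λ, z = sin φ).
The central angle between the endpoints is δ = arccos(p₁·p₂) ≈ 1.456 rad (83.4°). The total great-circle distance is δ·R ≈ 1.456 × 3959 ≈ 5763 mi, so the target fraction is f = 4500/5763 ≈ 0.781.
Interpolate at f ≈ 0.781 with slerp weights a = sin((1−f)δ)/sin δ ≈ 0.316, b = sin(fδ)/sin δ ≈ 0.913.
p = a·p₁ + b·p₂ ≈ (0.859, 0.422, -0.290); φ = arcsin(p_z) ≈ -16.89°, λ = atan2(p_y, p_x) ≈ 26.16°.

≈ (17°S, 26°E)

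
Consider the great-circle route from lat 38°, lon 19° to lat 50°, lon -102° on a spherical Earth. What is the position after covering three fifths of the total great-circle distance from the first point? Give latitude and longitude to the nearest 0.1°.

≈ lat 63.6°, lon -48.5°

Write both endpoints as unit vectors p₁, p₂ with components (cos φ cos λ, cos φ sin λ, sin φ).
The central angle between the endpoints is δ = arccos(p₁·p₂) ≈ 1.358 rad (77.8°).
Interpolate at f = 3/5 with slerp weights a = sin((1−f)δ)/sin δ ≈ 0.529, b = sin(fδ)/sin δ ≈ 0.744.
p = a·p₁ + b·p₂ ≈ (0.295, -0.332, 0.896); φ = arcsin(p_z) ≈ 63.63°, λ = atan2(p_y, p_x) ≈ -48.45°.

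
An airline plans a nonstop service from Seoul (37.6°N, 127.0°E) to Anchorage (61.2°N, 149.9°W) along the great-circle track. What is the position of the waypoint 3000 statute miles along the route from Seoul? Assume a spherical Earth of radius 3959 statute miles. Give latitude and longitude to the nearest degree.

≈ (62°N, 173°W)

The haversine formula gives a central angle δ ≈ 0.951 rad (54.5°) between the endpoints. The total great-circle distance is δ·R ≈ 0.951 × 3959 ≈ 3767 mi, so the target fraction is f = 3000/3767 ≈ 0.796.
Interpolate at f ≈ 0.796 with slerp weights a = sin((1−f)δ)/sin δ ≈ 0.236, b = sin(fδ)/sin δ ≈ 0.844.
p = a·p₁ + b·p₂ ≈ (-0.465, -0.054, 0.884); φ = arcsin(p_z) ≈ 62.12°, λ = atan2(p_y, p_x) ≈ -173.32°.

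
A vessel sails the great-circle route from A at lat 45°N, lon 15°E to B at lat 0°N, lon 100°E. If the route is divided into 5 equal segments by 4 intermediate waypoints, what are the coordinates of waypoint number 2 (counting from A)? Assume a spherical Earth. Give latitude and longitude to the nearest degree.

Convert each endpoint to a unit vector on the sphere (x = cos φ cos λ, y = cos φ sin λ, z = sin φ).
The central angle between the endpoints is δ = arccos(p₁·p₂) ≈ 1.509 rad (86.5°).
Interpolate at f = 2/5 with slerp weights a = sin((1−f)δ)/sin δ ≈ 0.788, b = sin(fδ)/sin δ ≈ 0.569.
p = a·p₁ + b·p₂ ≈ (0.440, 0.704, 0.557); φ = arcsin(p_z) ≈ 33.87°, λ = atan2(p_y, p_x) ≈ 58.03°.

≈ lat 34°N, lon 58°E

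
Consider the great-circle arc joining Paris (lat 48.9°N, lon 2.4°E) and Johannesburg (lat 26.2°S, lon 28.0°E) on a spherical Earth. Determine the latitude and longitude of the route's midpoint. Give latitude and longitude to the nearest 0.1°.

≈ lat 11.6°N, lon 17.2°E

Write both endpoints as unit vectors p₁, p₂ with components (cos φ cos λ, cos φ sin λ, sin φ).
The central angle between the endpoints is δ = arccos(p₁·p₂) ≈ 1.370 rad (78.5°).
Interpolate at f = 1/2 with slerp weights a = sin((1−f)δ)/sin δ ≈ 0.646, b = sin(fδ)/sin δ ≈ 0.646.
p = a·p₁ + b·p₂ ≈ (0.936, 0.290, 0.201); φ = arcsin(p_z) ≈ 11.62°, λ = atan2(p_y, p_x) ≈ 17.21°.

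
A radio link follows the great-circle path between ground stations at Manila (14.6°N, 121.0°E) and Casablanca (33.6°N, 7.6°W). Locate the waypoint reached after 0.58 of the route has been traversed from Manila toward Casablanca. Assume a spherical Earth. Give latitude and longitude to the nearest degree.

Convert each endpoint to a unit vector on the sphere (x = cos φ cos λ, y = cos φ sin λ, z = sin φ).
The central angle between the endpoints is δ = arccos(p₁·p₂) ≈ 1.943 rad (111.3°).
Interpolate at f = 0.58 with slerp weights a = sin((1−f)δ)/sin δ ≈ 0.782, b = sin(fδ)/sin δ ≈ 0.969.
p = a·p₁ + b·p₂ ≈ (0.411, 0.542, 0.733); φ = arcsin(p_z) ≈ 47.18°, λ = atan2(p_y, p_x) ≈ 52.84°.

≈ (47°N, 53°E)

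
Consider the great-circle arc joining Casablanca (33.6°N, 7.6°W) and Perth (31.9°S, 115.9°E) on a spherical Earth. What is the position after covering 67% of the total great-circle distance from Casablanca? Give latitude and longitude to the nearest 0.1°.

≈ (11.4°S, 73.6°E)

Convert each endpoint to a unit vector on the sphere (x = cos φ cos λ, y = cos φ sin λ, z = sin φ).
The central angle between the endpoints is δ = arccos(p₁·p₂) ≈ 2.322 rad (133.1°).
Interpolate at f = 0.67 with slerp weights a = sin((1−f)δ)/sin δ ≈ 0.949, b = sin(fδ)/sin δ ≈ 1.368.
p = a·p₁ + b·p₂ ≈ (0.276, 0.941, -0.198); φ = arcsin(p_z) ≈ -11.41°, λ = atan2(p_y, p_x) ≈ 73.64°.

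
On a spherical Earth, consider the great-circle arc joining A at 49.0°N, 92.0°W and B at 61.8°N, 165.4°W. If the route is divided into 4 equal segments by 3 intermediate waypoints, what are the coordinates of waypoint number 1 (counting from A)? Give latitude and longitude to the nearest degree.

The haversine formula gives a central angle δ ≈ 0.717 rad (41.1°) between the endpoints.
Interpolate at f = 1/4 with slerp weights a = sin((1−f)δ)/sin δ ≈ 0.779, b = sin(fδ)/sin δ ≈ 0.271.
p = a·p₁ + b·p₂ ≈ (-0.142, -0.543, 0.827); φ = arcsin(p_z) ≈ 55.83°, λ = atan2(p_y, p_x) ≈ -104.64°.

≈ 56°N, 105°W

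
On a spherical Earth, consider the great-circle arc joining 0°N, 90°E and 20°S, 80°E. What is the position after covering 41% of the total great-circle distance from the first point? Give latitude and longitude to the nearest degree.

The haversine formula gives a central angle δ ≈ 0.389 rad (22.3°) between the endpoints.
Interpolate at f = 0.41 with slerp weights a = sin((1−f)δ)/sin δ ≈ 0.600, b = sin(fδ)/sin δ ≈ 0.419.
p = a·p₁ + b·p₂ ≈ (0.068, 0.987, -0.143); φ = arcsin(p_z) ≈ -8.23°, λ = atan2(p_y, p_x) ≈ 86.04°.

≈ 8°S, 86°E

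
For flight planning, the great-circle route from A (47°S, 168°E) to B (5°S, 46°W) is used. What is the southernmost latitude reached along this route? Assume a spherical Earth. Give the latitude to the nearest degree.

≈ 64°S

The great circle lies in the plane with unit normal n̂ = (p₁ × p₂)/|p₁ × p₂|.
Here n̂_z ≈ +0.439; the vertex latitude is φ_max = arccos|n̂_z| ≈ 64.0°.
Check via Clairaut: cos φ_max = |cos φ₁| · sin C = cos(47.0°)·sin(140.0°) ≈ 0.439, again giving ≈ 64.0°.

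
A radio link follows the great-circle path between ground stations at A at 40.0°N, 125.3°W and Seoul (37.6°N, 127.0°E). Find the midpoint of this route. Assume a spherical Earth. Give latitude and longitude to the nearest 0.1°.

≈ 53.7°N, 179.5°E

Write both endpoints as unit vectors p₁, p₂ with components (cos φ cos λ, cos φ sin λ, sin φ).
The central angle between the endpoints is δ = arccos(p₁·p₂) ≈ 1.362 rad (78.0°).
Interpolate at f = 1/2 with slerp weights a = sin((1−f)δ)/sin δ ≈ 0.643, b = sin(fδ)/sin δ ≈ 0.643.
p = a·p₁ + b·p₂ ≈ (-0.592, 0.005, 0.806); φ = arcsin(p_z) ≈ 53.73°, λ = atan2(p_y, p_x) ≈ 179.53°.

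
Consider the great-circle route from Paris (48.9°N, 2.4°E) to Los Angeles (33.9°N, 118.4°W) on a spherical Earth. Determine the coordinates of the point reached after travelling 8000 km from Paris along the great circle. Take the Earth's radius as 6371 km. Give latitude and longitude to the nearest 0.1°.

≈ 41.9°N, 110.8°W

Write both endpoints as unit vectors p₁, p₂ with components (cos φ cos λ, cos φ sin λ, sin φ).
The central angle between the endpoints is δ = arccos(p₁·p₂) ≈ 1.429 rad (81.9°). The total great-circle distance is δ·R ≈ 1.429 × 6371 ≈ 9107 km, so the target fraction is f = 8000/9107 ≈ 0.878.
Interpolate at f ≈ 0.878 with slerp weights a = sin((1−f)δ)/sin δ ≈ 0.175, b = sin(fδ)/sin δ ≈ 0.960.
p = a·p₁ + b·p₂ ≈ (-0.264, -0.696, 0.667); φ = arcsin(p_z) ≈ 41.85°, λ = atan2(p_y, p_x) ≈ -110.79°.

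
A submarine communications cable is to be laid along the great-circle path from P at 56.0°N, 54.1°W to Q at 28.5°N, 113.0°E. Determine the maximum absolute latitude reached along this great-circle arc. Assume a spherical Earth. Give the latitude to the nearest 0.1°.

The great circle lies in the plane with unit normal n̂ = (p₁ × p₂)/|p₁ × p₂|.
Here n̂_z ≈ +0.110; the vertex latitude is φ_max = arccos|n̂_z| ≈ 83.7°.

≈ 83.7°N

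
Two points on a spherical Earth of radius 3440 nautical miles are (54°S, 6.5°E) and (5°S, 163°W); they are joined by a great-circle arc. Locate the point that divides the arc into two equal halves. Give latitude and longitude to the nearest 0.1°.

Convert each endpoint to a unit vector on the sphere (x = cos φ cos λ, y = cos φ sin λ, z = sin φ).
The central angle between the endpoints is δ = arccos(p₁·p₂) ≈ 2.100 rad (120.3°).
Interpolate at f = 1/2 with slerp weights a = sin((1−f)δ)/sin δ ≈ 1.005, b = sin(fδ)/sin δ ≈ 1.005.
p = a·p₁ + b·p₂ ≈ (-0.371, -0.226, -0.901); φ = arcsin(p_z) ≈ -64.28°, λ = atan2(p_y, p_x) ≈ -148.64°.

≈ (64.3°S, 148.6°W)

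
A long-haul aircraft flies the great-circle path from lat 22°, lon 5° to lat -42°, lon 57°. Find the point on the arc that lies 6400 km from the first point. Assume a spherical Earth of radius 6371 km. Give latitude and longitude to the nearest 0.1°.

≈ lat -25.3°, lon 38.7°

Convert each endpoint to a unit vector on the sphere (x = cos φ cos λ, y = cos φ sin λ, z = sin φ).
The central angle between the endpoints is δ = arccos(p₁·p₂) ≈ 1.396 rad (80.0°). The total great-circle distance is δ·R ≈ 1.396 × 6371 ≈ 8896 km, so the target fraction is f = 6400/8896 ≈ 0.719.
Interpolate at f ≈ 0.719 with slerp weights a = sin((1−f)δ)/sin δ ≈ 0.388, b = sin(fδ)/sin δ ≈ 0.857.
p = a·p₁ + b·p₂ ≈ (0.705, 0.565, -0.428); φ = arcsin(p_z) ≈ -25.35°, λ = atan2(p_y, p_x) ≈ 38.73°.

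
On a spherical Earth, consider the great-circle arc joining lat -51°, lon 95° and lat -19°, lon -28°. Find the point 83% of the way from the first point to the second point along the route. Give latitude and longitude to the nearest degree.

The haversine formula gives a central angle δ ≈ 1.642 rad (94.1°) between the endpoints.
Interpolate at f = 0.83 with slerp weights a = sin((1−f)δ)/sin δ ≈ 0.276, b = sin(fδ)/sin δ ≈ 0.981.
p = a·p₁ + b·p₂ ≈ (0.804, -0.262, -0.534); φ = arcsin(p_z) ≈ -32.28°, λ = atan2(p_y, p_x) ≈ -18.07°.

≈ lat -32°, lon -18°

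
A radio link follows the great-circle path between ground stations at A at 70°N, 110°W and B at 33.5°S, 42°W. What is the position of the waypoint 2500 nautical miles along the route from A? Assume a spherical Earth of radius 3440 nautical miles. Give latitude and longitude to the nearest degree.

≈ 36°N, 66°W

Convert each endpoint to a unit vector on the sphere (x = cos φ cos λ, y = cos φ sin λ, z = sin φ).
The central angle between the endpoints is δ = arccos(p₁·p₂) ≈ 1.995 rad (114.3°). The total great-circle distance is δ·R ≈ 1.995 × 3440 ≈ 6864 nmi, so the target fraction is f = 2500/6864 ≈ 0.364.
Interpolate at f ≈ 0.364 with slerp weights a = sin((1−f)δ)/sin δ ≈ 1.048, b = sin(fδ)/sin δ ≈ 0.729.
p = a·p₁ + b·p₂ ≈ (0.329, -0.744, 0.582); φ = arcsin(p_z) ≈ 35.59°, λ = atan2(p_y, p_x) ≈ -66.11°.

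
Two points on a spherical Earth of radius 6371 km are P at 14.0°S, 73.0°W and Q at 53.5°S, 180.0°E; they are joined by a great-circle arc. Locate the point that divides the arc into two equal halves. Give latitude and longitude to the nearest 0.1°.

From cos δ = sin φ₁ sin φ₂ + cos φ₁ cos φ₂ cos Δλ, the central angle is δ ≈ 1.545 rad (88.5°).
Interpolate at f = 1/2 with slerp weights a = sin((1−f)δ)/sin δ ≈ 0.698, b = sin(fδ)/sin δ ≈ 0.698.
p = a·p₁ + b·p₂ ≈ (-0.217, -0.648, -0.730); φ = arcsin(p_z) ≈ -46.90°, λ = atan2(p_y, p_x) ≈ -108.54°.

≈ 46.9°S, 108.5°W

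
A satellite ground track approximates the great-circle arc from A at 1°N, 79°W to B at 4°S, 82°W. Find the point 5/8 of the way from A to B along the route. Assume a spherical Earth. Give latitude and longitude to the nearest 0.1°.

≈ 2.1°S, 80.9°W

Convert each endpoint to a unit vector on the sphere (x = cos φ cos λ, y = cos φ sin λ, z = sin φ).
The central angle between the endpoints is δ = arccos(p₁·p₂) ≈ 0.102 rad (5.8°).
Interpolate at f = 5/8 with slerp weights a = sin((1−f)δ)/sin δ ≈ 0.376, b = sin(fδ)/sin δ ≈ 0.626.
p = a·p₁ + b·p₂ ≈ (0.159, -0.987, -0.037); φ = arcsin(p_z) ≈ -2.13°, λ = atan2(p_y, p_x) ≈ -80.87°.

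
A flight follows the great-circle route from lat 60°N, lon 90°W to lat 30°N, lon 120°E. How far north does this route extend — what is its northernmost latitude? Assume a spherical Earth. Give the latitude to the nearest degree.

The great circle lies in the plane with unit normal n̂ = (p₁ × p₂)/|p₁ × p₂|.
Here n̂_z ≈ -0.217; the vertex latitude is φ_max = arccos|n̂_z| ≈ 77.5°.
Check via Clairaut: cos φ_max = |cos φ₁| · sin C = cos(60.0°)·sin(25.7°) ≈ 0.217, again giving ≈ 77.5°.

≈ 77°N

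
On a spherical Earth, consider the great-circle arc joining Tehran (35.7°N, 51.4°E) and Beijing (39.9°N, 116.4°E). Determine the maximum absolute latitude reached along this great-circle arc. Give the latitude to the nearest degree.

≈ 43°N

The great circle lies in the plane with unit normal n̂ = (p₁ × p₂)/|p₁ × p₂|.
Here n̂_z ≈ +0.733; the vertex latitude is φ_max = arccos|n̂_z| ≈ 42.9°.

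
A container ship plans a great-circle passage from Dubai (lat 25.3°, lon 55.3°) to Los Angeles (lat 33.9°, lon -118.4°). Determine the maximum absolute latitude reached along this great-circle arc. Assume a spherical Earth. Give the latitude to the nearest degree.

The great circle lies in the plane with unit normal n̂ = (p₁ × p₂)/|p₁ × p₂|.
Here n̂_z ≈ -0.096; the vertex latitude is φ_max = arccos|n̂_z| ≈ 84.5°.
Check via Clairaut: cos φ_max = |cos φ₁| · sin C = cos(25.3°)·sin(6.1°) ≈ 0.096, again giving ≈ 84.5°.

≈ 85°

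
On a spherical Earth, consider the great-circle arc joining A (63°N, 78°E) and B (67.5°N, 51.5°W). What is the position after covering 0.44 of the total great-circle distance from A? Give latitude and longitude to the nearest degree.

≈ (78°N, 36°E)

Write both endpoints as unit vectors p₁, p₂ with components (cos φ cos λ, cos φ sin λ, sin φ).
The central angle between the endpoints is δ = arccos(p₁·p₂) ≈ 0.777 rad (44.5°).
Interpolate at f = 0.44 with slerp weights a = sin((1−f)δ)/sin δ ≈ 0.601, b = sin(fδ)/sin δ ≈ 0.478.
p = a·p₁ + b·p₂ ≈ (0.171, 0.124, 0.978); φ = arcsin(p_z) ≈ 77.83°, λ = atan2(p_y, p_x) ≈ 35.95°.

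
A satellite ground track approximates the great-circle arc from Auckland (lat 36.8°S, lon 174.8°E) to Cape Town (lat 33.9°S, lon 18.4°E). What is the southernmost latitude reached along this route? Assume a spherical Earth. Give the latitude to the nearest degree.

The great circle lies in the plane with unit normal n̂ = (p₁ × p₂)/|p₁ × p₂|.
Here n̂_z ≈ -0.277; the vertex latitude is φ_max = arccos|n̂_z| ≈ 73.9°.
Check via Clairaut: cos φ_max = |cos φ₁| · sin C = cos(36.8°)·sin(159.8°) ≈ 0.277, again giving ≈ 73.9°.

≈ 74°S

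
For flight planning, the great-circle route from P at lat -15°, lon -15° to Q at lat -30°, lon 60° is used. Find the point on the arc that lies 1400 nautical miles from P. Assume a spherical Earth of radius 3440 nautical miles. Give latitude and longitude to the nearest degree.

Convert each endpoint to a unit vector on the sphere (x = cos φ cos λ, y = cos φ sin λ, z = sin φ).
The central angle between the endpoints is δ = arccos(p₁·p₂) ≈ 1.218 rad (69.8°). The total great-circle distance is δ·R ≈ 1.218 × 3440 ≈ 4188 nmi, so the target fraction is f = 1400/4188 ≈ 0.334.
Interpolate at f ≈ 0.334 with slerp weights a = sin((1−f)δ)/sin δ ≈ 0.772, b = sin(fδ)/sin δ ≈ 0.422.
p = a·p₁ + b·p₂ ≈ (0.903, 0.123, -0.411); φ = arcsin(p_z) ≈ -24.26°, λ = atan2(p_y, p_x) ≈ 7.77°.

≈ lat -24°, lon 8°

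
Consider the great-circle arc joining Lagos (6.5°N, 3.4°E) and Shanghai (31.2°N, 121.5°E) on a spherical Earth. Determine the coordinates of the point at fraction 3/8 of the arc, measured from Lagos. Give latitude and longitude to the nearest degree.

Write both endpoints as unit vectors p₁, p₂ with components (cos φ cos λ, cos φ sin λ, sin φ).
The central angle between the endpoints is δ = arccos(p₁·p₂) ≈ 1.919 rad (110.0°).
Interpolate at f = 3/8 with slerp weights a = sin((1−f)δ)/sin δ ≈ 0.992, b = sin(fδ)/sin δ ≈ 0.701.
p = a·p₁ + b·p₂ ≈ (0.670, 0.570, 0.476); φ = arcsin(p_z) ≈ 28.40°, λ = atan2(p_y, p_x) ≈ 40.39°.

≈ (28°N, 40°E)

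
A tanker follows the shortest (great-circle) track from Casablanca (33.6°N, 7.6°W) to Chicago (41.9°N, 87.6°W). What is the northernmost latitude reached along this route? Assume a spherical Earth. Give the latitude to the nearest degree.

≈ 46°N

The great circle lies in the plane with unit normal n̂ = (p₁ × p₂)/|p₁ × p₂|.
Here n̂_z ≈ -0.695; the vertex latitude is φ_max = arccos|n̂_z| ≈ 46.0°.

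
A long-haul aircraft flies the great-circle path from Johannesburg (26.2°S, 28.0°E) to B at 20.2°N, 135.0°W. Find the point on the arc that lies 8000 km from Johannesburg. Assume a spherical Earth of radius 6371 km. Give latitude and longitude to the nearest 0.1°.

≈ 23.1°S, 52.5°W

Convert each endpoint to a unit vector on the sphere (x = cos φ cos λ, y = cos φ sin λ, z = sin φ).
The central angle between the endpoints is δ = arccos(p₁·p₂) ≈ 2.850 rad (163.3°). The total great-circle distance is δ·R ≈ 2.850 × 6371 ≈ 18156 km, so the target fraction is f = 8000/18156 ≈ 0.441.
Interpolate at f ≈ 0.441 with slerp weights a = sin((1−f)δ)/sin δ ≈ 3.475, b = sin(fδ)/sin δ ≈ 3.305.
p = a·p₁ + b·p₂ ≈ (0.560, -0.729, -0.393); φ = arcsin(p_z) ≈ -23.15°, λ = atan2(p_y, p_x) ≈ -52.49°.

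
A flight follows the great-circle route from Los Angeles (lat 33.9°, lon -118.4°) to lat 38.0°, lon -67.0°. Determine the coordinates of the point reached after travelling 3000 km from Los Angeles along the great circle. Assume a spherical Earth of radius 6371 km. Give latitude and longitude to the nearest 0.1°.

≈ lat 39.2°, lon -85.3°

Write both endpoints as unit vectors p₁, p₂ with components (cos φ cos λ, cos φ sin λ, sin φ).
The central angle between the endpoints is δ = arccos(p₁·p₂) ≈ 0.721 rad (41.3°). The total great-circle distance is δ·R ≈ 0.721 × 6371 ≈ 4591 km, so the target fraction is f = 3000/4591 ≈ 0.653.
Interpolate at f ≈ 0.653 with slerp weights a = sin((1−f)δ)/sin δ ≈ 0.374, b = sin(fδ)/sin δ ≈ 0.688.
p = a·p₁ + b·p₂ ≈ (0.064, -0.772, 0.632); φ = arcsin(p_z) ≈ 39.21°, λ = atan2(p_y, p_x) ≈ -85.27°.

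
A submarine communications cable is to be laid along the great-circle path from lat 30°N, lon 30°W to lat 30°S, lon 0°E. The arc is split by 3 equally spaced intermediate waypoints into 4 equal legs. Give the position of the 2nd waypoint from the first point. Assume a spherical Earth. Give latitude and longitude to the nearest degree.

The haversine formula gives a central angle δ ≈ 1.160 rad (66.5°) between the endpoints.
Interpolate at f = 2/4 with slerp weights a = sin((1−f)δ)/sin δ ≈ 0.598, b = sin(fδ)/sin δ ≈ 0.598.
p = a·p₁ + b·p₂ ≈ (0.966, -0.259, 0.000); φ = arcsin(p_z) ≈ 0.00°, λ = atan2(p_y, p_x) ≈ -15.00°.

≈ lat 0°N, lon 15°W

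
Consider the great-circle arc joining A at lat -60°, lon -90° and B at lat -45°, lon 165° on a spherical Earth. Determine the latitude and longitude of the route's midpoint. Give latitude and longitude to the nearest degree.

Convert each endpoint to a unit vector on the sphere (x = cos φ cos λ, y = cos φ sin λ, z = sin φ).
The central angle between the endpoints is δ = arccos(p₁·p₂) ≈ 1.023 rad (58.6°).
Interpolate at f = 1/2 with slerp weights a = sin((1−f)δ)/sin δ ≈ 0.573, b = sin(fδ)/sin δ ≈ 0.573.
p = a·p₁ + b·p₂ ≈ (-0.392, -0.182, -0.902); φ = arcsin(p_z) ≈ -64.42°, λ = atan2(p_y, p_x) ≈ -155.10°.

≈ lat -64°, lon -155°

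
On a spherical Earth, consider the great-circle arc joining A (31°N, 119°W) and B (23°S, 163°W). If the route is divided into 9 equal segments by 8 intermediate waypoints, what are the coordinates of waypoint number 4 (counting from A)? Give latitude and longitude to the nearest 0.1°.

≈ (7.4°N, 139.6°W)

Write both endpoints as unit vectors p₁, p₂ with components (cos φ cos λ, cos φ sin λ, sin φ).
The central angle between the endpoints is δ = arccos(p₁·p₂) ≈ 1.196 rad (68.5°).
Interpolate at f = 4/9 with slerp weights a = sin((1−f)δ)/sin δ ≈ 0.663, b = sin(fδ)/sin δ ≈ 0.545.
p = a·p₁ + b·p₂ ≈ (-0.755, -0.643, 0.128); φ = arcsin(p_z) ≈ 7.38°, λ = atan2(p_y, p_x) ≈ -139.56°.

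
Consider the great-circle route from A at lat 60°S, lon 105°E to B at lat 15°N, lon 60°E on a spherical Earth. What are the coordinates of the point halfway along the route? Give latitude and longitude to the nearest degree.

≈ lat 24°S, lon 75°E

Write both endpoints as unit vectors p₁, p₂ with components (cos φ cos λ, cos φ sin λ, sin φ).
The central angle between the endpoints is δ = arccos(p₁·p₂) ≈ 1.453 rad (83.3°).
Interpolate at f = 1/2 with slerp weights a = sin((1−f)δ)/sin δ ≈ 0.669, b = sin(fδ)/sin δ ≈ 0.669.
p = a·p₁ + b·p₂ ≈ (0.237, 0.883, -0.406); φ = arcsin(p_z) ≈ -23.97°, λ = atan2(p_y, p_x) ≈ 75.00°.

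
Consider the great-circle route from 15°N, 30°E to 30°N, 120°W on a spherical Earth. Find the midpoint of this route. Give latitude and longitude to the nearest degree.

From cos δ = sin φ₁ sin φ₂ + cos φ₁ cos φ₂ cos Δλ, the central angle is δ ≈ 2.208 rad (126.5°).
Interpolate at f = 1/2 with slerp weights a = sin((1−f)δ)/sin δ ≈ 1.111, b = sin(fδ)/sin δ ≈ 1.111.
p = a·p₁ + b·p₂ ≈ (0.448, -0.297, 0.843); φ = arcsin(p_z) ≈ 57.48°, λ = atan2(p_y, p_x) ≈ -33.50°.

≈ 57°N, 33°W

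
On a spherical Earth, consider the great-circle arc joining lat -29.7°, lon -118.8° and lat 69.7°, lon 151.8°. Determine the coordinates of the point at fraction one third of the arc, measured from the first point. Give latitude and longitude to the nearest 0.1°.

≈ lat 6.9°, lon -133.2°

From cos δ = sin φ₁ sin φ₂ + cos φ₁ cos φ₂ cos Δλ, the central angle is δ ≈ 2.051 rad (117.5°).
Interpolate at f = 1/3 with slerp weights a = sin((1−f)δ)/sin δ ≈ 1.104, b = sin(fδ)/sin δ ≈ 0.712.
p = a·p₁ + b·p₂ ≈ (-0.680, -0.724, 0.121); φ = arcsin(p_z) ≈ 6.93°, λ = atan2(p_y, p_x) ≈ -133.21°.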